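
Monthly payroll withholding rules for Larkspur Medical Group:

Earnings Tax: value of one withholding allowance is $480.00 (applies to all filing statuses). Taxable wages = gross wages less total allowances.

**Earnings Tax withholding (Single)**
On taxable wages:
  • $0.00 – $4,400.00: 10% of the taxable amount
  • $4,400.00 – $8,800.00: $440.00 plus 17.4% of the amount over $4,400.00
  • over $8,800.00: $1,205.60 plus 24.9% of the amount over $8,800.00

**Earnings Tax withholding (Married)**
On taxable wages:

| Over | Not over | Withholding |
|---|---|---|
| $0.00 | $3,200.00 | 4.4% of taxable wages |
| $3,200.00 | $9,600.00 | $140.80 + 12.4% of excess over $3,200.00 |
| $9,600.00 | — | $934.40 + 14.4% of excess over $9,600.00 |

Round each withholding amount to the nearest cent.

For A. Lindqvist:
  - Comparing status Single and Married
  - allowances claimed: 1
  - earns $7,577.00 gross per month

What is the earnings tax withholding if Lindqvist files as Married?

$624.03

Earnings Tax (Married): taxable = $7,577.00 − 1×$480.00 = $7,097.00
  $140.80 + 12.4% × ($7,097.00 − $3,200.00) = $140.80 + 12.4% × $3,897.00 = $624.03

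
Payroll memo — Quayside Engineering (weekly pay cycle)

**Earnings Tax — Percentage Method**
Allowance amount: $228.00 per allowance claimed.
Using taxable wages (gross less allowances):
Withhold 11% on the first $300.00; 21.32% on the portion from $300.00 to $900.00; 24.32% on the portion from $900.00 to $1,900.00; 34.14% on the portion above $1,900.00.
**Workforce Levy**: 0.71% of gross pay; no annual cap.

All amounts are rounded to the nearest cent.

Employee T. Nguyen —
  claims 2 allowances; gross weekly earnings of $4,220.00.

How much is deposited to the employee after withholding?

$3,149.55

Earnings Tax: taxable = $4,220.00 − 2×$228.00 = $3,764.00
  $404.12 + 34.14% × ($3,764.00 − $1,900.00) = $404.12 + 34.14% × $1,864.00 = $1,040.49
Workforce Levy: 0.71% × $4,220.00 = $29.96
Total withheld: $1,040.49 + $29.96 = $1,070.45
Net pay: $4,220.00 − $1,070.45 = $3,149.55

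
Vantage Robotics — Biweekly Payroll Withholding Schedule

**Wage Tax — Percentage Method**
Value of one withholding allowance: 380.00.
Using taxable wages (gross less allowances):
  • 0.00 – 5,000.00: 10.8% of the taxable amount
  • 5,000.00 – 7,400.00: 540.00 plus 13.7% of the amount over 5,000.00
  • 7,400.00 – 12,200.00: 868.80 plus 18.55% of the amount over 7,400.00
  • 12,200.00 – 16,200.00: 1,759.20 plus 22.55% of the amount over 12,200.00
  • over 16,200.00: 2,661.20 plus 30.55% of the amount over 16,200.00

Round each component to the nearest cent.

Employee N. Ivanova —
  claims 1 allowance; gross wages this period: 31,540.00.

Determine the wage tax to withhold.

7,231.48

Wage Tax: taxable = 31,540.00 − 1×380.00 = 31,160.00
  2,661.20 + 30.55% × (31,160.00 − 16,200.00) = 2,661.20 + 30.55% × 14,960.00 = 7,231.48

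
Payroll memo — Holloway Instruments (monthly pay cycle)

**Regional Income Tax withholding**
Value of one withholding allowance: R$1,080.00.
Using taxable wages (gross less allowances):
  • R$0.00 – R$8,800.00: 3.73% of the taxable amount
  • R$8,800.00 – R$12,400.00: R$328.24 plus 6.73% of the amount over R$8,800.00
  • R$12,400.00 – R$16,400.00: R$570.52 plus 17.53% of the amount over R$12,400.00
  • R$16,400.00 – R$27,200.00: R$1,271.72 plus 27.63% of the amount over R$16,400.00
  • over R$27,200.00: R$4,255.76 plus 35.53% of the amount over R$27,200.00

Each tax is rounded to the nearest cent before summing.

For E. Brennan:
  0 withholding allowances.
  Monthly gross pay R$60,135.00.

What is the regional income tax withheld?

R$15,957.57

Regional Income Tax: taxable = R$60,135.00
  R$4,255.76 + 35.53% × (R$60,135.00 − R$27,200.00) = R$4,255.76 + 35.53% × R$32,935.00 = R$15,957.57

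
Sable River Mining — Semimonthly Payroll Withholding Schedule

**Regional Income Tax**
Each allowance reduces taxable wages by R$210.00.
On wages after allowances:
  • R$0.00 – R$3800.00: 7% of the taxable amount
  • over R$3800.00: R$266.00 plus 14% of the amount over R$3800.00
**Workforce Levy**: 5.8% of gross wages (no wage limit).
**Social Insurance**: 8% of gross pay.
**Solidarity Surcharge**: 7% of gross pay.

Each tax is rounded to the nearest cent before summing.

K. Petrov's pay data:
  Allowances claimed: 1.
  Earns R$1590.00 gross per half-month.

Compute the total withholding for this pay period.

Regional Income Tax: taxable = R$1590.00 − 1×R$210.00 = R$1380.00
  7% × R$1380.00 = R$96.60
Workforce Levy: 5.8% × R$1590.00 = R$92.22
Social Insurance: 8% × R$1590.00 = R$127.20
Solidarity Surcharge: 7% × R$1590.00 = R$111.30
Total: R$96.60 + R$92.22 + R$127.20 + R$111.30 = R$427.32

R$427.32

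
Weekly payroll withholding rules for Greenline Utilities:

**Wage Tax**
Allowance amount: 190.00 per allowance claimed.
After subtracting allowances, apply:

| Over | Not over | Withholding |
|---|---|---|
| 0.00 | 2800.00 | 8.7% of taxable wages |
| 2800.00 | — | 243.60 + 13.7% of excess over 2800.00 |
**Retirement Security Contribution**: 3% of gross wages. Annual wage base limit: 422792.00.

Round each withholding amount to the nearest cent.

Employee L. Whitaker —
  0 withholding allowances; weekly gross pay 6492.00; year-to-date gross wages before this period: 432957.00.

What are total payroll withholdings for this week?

749.40

Wage Tax: taxable = 6492.00
  243.60 + 13.7% × (6492.00 − 2800.00) = 243.60 + 13.7% × 3692.00 = 749.40
Retirement Security Contribution: YTD 432957.00 ≥ cap 422792.00 → 0.00
Total: 749.40 + 0.00 = 749.40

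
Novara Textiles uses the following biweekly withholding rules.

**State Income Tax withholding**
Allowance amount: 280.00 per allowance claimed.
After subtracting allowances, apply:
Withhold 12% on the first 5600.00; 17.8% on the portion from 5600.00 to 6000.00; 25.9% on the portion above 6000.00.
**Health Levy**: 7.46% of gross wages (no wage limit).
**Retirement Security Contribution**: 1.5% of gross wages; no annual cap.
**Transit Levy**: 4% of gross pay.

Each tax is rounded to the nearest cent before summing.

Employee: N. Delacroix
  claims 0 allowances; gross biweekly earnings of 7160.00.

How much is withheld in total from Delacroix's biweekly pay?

1971.58

State Income Tax: taxable = 7160.00
  743.20 + 25.9% × (7160.00 − 6000.00) = 743.20 + 25.9% × 1160.00 = 1043.64
Health Levy: 7.46% × 7160.00 = 534.14
Retirement Security Contribution: 1.5% × 7160.00 = 107.40
Transit Levy: 4% × 7160.00 = 286.40
Total: 1043.64 + 534.14 + 107.40 + 286.40 = 1971.58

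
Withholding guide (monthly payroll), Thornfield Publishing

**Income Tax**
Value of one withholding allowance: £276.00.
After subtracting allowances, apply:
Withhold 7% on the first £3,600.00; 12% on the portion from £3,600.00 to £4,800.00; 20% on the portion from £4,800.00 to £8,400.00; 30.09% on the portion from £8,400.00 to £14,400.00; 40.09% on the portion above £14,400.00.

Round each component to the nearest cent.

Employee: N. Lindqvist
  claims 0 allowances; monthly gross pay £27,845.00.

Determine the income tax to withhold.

Income Tax: taxable = £27,845.00
  £2,921.40 + 40.09% × (£27,845.00 − £14,400.00) = £2,921.40 + 40.09% × £13,445.00 = £8,311.50

£8,311.50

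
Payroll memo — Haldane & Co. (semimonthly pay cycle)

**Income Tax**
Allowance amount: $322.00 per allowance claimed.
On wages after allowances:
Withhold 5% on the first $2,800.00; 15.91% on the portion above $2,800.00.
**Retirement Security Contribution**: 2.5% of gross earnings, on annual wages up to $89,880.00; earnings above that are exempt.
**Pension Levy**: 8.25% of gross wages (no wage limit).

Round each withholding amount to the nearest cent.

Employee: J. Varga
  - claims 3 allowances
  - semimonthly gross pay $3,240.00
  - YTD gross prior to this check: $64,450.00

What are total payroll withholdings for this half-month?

Income Tax: taxable = $3,240.00 − 3×$322.00 = $2,274.00
  5% × $2,274.00 = $113.70
Retirement Security Contribution: 2.5% × $3,240.00 = $81.00
Pension Levy: 8.25% × $3,240.00 = $267.30
Total: $113.70 + $81.00 + $267.30 = $462.00

$462.00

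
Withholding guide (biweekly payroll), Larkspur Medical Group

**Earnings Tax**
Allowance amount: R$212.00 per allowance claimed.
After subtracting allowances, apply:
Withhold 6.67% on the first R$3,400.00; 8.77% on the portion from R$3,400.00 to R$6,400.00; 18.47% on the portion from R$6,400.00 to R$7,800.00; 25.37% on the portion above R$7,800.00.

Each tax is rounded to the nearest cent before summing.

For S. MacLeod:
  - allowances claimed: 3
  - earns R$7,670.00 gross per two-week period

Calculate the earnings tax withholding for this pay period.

R$606.98

Earnings Tax: taxable = R$7,670.00 − 3×R$212.00 = R$7,034.00
  R$489.88 + 18.47% × (R$7,034.00 − R$6,400.00) = R$489.88 + 18.47% × R$634.00 = R$606.98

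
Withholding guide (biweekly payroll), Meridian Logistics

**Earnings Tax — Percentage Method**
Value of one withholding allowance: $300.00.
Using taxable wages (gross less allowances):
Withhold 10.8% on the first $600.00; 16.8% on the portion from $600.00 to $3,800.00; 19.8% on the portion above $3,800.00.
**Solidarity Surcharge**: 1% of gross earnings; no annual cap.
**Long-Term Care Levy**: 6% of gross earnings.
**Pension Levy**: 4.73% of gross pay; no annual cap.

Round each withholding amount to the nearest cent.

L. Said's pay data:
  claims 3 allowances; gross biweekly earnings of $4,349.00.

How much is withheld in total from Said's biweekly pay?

Earnings Tax: taxable = $4,349.00 − 3×$300.00 = $3,449.00
  $64.80 + 16.8% × ($3,449.00 − $600.00) = $64.80 + 16.8% × $2,849.00 = $543.43
Solidarity Surcharge: 1% × $4,349.00 = $43.49
Long-Term Care Levy: 6% × $4,349.00 = $260.94
Pension Levy: 4.73% × $4,349.00 = $205.71
Total: $543.43 + $43.49 + $260.94 + $205.71 = $1,053.57

$1,053.57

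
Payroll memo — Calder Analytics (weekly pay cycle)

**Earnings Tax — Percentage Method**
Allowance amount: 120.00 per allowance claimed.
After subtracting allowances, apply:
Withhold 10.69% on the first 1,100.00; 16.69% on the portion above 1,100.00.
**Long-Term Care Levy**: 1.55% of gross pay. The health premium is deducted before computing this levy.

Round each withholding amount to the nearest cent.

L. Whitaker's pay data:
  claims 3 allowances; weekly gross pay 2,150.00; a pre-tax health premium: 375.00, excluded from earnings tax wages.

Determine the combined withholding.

197.67

Earnings Tax: taxable = 2,150.00 − 375.00 − 3×120.00 = 1,415.00
  117.59 + 16.69% × (1,415.00 − 1,100.00) = 117.59 + 16.69% × 315.00 = 170.16
Long-Term Care Levy: 1.55% × 1,775.00 = 27.51
Total: 170.16 + 27.51 = 197.67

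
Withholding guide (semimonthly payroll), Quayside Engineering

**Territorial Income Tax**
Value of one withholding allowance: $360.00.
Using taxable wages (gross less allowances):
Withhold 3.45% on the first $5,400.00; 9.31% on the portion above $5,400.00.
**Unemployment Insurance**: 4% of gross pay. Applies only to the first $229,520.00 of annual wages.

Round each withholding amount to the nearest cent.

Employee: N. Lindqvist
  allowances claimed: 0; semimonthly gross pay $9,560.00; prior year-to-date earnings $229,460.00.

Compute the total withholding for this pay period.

Territorial Income Tax: taxable = $9,560.00
  $186.30 + 9.31% × ($9,560.00 − $5,400.00) = $186.30 + 9.31% × $4,160.00 = $573.60
Unemployment Insurance: cap $229,520.00 − YTD $229,460.00 = $60.00 subject; 4% × $60.00 = $2.40
Total: $573.60 + $2.40 = $576.00

$576.00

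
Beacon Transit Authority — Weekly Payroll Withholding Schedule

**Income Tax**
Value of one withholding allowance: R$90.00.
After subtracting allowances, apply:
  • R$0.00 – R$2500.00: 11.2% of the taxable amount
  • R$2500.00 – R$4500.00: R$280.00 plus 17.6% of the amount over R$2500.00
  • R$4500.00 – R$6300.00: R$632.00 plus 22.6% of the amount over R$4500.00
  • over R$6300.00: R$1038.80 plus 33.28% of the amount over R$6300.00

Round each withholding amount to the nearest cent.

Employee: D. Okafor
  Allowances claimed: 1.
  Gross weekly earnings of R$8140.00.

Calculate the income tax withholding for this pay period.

R$1621.20

Income Tax: taxable = R$8140.00 − 1×R$90.00 = R$8050.00
  R$1038.80 + 33.28% × (R$8050.00 − R$6300.00) = R$1038.80 + 33.28% × R$1750.00 = R$1621.20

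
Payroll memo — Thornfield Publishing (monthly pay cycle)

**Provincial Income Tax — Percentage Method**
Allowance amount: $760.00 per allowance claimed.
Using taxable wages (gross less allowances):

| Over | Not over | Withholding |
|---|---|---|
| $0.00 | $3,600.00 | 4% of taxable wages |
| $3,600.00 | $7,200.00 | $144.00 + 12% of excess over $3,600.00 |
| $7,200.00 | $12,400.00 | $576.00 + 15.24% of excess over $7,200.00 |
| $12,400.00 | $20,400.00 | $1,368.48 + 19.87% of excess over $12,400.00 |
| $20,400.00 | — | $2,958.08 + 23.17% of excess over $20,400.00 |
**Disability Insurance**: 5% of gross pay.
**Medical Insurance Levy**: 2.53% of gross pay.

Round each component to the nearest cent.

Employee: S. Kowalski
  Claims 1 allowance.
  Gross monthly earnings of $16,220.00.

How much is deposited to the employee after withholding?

Provincial Income Tax: taxable = $16,220.00 − 1×$760.00 = $15,460.00
  $1,368.48 + 19.87% × ($15,460.00 − $12,400.00) = $1,368.48 + 19.87% × $3,060.00 = $1,976.50
Disability Insurance: 5% × $16,220.00 = $811.00
Medical Insurance Levy: 2.53% × $16,220.00 = $410.37
Total withheld: $1,976.50 + $811.00 + $410.37 = $3,197.87
Net pay: $16,220.00 − $3,197.87 = $13,022.13

$13,022.13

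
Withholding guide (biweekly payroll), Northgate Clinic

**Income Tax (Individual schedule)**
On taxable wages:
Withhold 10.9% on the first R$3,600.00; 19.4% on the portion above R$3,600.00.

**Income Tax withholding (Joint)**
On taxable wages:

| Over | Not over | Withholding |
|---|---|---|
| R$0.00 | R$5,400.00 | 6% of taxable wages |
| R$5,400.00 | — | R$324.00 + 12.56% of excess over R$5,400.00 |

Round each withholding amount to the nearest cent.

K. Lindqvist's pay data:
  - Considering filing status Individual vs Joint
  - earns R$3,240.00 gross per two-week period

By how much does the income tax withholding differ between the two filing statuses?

Income Tax (Individual): taxable = R$3,240.00
  10.9% × R$3,240.00 = R$353.16
Income Tax (Joint): taxable = R$3,240.00
  6% × R$3,240.00 = R$194.40
Difference: |R$353.16 − R$194.40| = R$158.76 (higher under Individual)

R$158.76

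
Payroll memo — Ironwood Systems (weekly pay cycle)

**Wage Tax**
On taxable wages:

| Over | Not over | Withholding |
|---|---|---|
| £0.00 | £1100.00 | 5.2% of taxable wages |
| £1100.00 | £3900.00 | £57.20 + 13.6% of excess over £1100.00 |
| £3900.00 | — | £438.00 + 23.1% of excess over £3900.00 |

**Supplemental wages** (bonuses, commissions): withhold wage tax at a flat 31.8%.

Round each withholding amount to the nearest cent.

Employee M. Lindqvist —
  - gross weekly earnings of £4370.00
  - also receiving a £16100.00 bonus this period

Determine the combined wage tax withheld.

Wage Tax: taxable = £4370.00
  £438.00 + 23.1% × (£4370.00 − £3900.00) = £438.00 + 23.1% × £470.00 = £546.57
Supplemental (31.8% flat on bonus): 31.8% × £16100.00 = £5119.80
Total wage tax: £546.57 + £5119.80 = £5666.37

£5666.37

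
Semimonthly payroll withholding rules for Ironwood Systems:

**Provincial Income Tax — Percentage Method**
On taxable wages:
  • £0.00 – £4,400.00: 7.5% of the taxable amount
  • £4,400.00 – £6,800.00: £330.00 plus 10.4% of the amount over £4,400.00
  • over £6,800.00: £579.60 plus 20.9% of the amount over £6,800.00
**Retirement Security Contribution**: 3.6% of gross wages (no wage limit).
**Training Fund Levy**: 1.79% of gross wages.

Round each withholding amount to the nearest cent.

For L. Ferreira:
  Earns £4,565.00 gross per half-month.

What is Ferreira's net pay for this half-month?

Provincial Income Tax: taxable = £4,565.00
  £330.00 + 10.4% × (£4,565.00 − £4,400.00) = £330.00 + 10.4% × £165.00 = £347.16
Retirement Security Contribution: 3.6% × £4,565.00 = £164.34
Training Fund Levy: 1.79% × £4,565.00 = £81.71
Total withheld: £347.16 + £164.34 + £81.71 = £593.21
Net pay: £4,565.00 − £593.21 = £3,971.79

£3,971.79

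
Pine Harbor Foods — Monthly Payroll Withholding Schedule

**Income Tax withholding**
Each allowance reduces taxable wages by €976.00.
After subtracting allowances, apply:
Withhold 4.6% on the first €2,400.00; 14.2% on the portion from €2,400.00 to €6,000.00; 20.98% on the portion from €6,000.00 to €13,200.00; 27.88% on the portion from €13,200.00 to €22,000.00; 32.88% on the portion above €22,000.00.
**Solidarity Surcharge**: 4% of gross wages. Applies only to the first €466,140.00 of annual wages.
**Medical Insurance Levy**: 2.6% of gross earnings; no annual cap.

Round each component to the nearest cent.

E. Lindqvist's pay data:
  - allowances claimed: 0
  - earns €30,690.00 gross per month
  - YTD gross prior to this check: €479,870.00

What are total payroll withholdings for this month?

Income Tax: taxable = €30,690.00
  €4,585.60 + 32.88% × (€30,690.00 − €22,000.00) = €4,585.60 + 32.88% × €8,690.00 = €7,442.87
Solidarity Surcharge: YTD €479,870.00 ≥ cap €466,140.00 → €0.00
Medical Insurance Levy: 2.6% × €30,690.00 = €797.94
Total: €7,442.87 + €0.00 + €797.94 = €8,240.81

€8,240.81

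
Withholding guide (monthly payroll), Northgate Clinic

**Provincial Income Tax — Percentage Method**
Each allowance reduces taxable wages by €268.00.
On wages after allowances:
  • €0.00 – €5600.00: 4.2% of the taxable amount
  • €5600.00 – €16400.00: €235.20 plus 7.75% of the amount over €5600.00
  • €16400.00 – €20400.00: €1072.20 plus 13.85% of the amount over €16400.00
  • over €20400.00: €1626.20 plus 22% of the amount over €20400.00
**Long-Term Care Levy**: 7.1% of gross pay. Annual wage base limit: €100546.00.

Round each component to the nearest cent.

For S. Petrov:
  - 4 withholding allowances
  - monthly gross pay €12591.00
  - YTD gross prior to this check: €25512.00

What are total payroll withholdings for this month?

€1587.88

Provincial Income Tax: taxable = €12591.00 − 4×€268.00 = €11519.00
  €235.20 + 7.75% × (€11519.00 − €5600.00) = €235.20 + 7.75% × €5919.00 = €693.92
Long-Term Care Levy: 7.1% × €12591.00 = €893.96
Total: €693.92 + €893.96 = €1587.88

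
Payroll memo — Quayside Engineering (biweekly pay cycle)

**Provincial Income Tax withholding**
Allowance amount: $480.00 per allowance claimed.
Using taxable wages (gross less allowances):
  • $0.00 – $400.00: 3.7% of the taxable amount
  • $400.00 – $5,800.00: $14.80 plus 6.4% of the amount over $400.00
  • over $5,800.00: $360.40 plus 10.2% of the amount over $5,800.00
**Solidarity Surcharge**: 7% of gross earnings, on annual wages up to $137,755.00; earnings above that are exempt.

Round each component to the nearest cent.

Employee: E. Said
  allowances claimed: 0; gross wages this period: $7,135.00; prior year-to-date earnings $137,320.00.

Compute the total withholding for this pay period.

$527.02

Provincial Income Tax: taxable = $7,135.00
  $360.40 + 10.2% × ($7,135.00 − $5,800.00) = $360.40 + 10.2% × $1,335.00 = $496.57
Solidarity Surcharge: cap $137,755.00 − YTD $137,320.00 = $435.00 subject; 7% × $435.00 = $30.45
Total: $496.57 + $30.45 = $527.02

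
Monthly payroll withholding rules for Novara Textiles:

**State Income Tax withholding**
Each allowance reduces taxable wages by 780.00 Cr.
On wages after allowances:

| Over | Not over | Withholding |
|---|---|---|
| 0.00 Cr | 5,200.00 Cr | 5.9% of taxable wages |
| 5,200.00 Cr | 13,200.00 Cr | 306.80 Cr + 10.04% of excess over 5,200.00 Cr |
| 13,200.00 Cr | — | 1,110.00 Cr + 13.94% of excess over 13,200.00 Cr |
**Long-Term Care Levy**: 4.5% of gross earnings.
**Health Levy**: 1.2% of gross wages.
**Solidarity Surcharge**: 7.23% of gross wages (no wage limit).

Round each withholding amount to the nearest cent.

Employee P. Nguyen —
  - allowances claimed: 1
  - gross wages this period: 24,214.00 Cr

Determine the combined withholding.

5,667.49 Cr

State Income Tax: taxable = 24,214.00 Cr − 1×780.00 Cr = 23,434.00 Cr
  1,110.00 Cr + 13.94% × (23,434.00 Cr − 13,200.00 Cr) = 1,110.00 Cr + 13.94% × 10,234.00 Cr = 2,536.62 Cr
Long-Term Care Levy: 4.5% × 24,214.00 Cr = 1,089.63 Cr
Health Levy: 1.2% × 24,214.00 Cr = 290.57 Cr
Solidarity Surcharge: 7.23% × 24,214.00 Cr = 1,750.67 Cr
Total: 2,536.62 Cr + 1,089.63 Cr + 290.57 Cr + 1,750.67 Cr = 5,667.49 Cr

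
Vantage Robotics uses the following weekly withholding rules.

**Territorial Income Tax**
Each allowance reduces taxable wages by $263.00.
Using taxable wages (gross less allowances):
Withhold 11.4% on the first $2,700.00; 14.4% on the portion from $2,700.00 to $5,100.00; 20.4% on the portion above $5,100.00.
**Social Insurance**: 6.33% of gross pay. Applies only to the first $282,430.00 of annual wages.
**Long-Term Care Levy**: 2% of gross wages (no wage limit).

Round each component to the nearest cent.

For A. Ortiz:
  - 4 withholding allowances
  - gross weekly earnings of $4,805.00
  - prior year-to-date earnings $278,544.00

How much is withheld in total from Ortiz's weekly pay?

$801.51

Territorial Income Tax: taxable = $4,805.00 − 4×$263.00 = $3,753.00
  $307.80 + 14.4% × ($3,753.00 − $2,700.00) = $307.80 + 14.4% × $1,053.00 = $459.43
Social Insurance: cap $282,430.00 − YTD $278,544.00 = $3,886.00 subject; 6.33% × $3,886.00 = $245.98
Long-Term Care Levy: 2% × $4,805.00 = $96.10
Total: $459.43 + $245.98 + $96.10 = $801.51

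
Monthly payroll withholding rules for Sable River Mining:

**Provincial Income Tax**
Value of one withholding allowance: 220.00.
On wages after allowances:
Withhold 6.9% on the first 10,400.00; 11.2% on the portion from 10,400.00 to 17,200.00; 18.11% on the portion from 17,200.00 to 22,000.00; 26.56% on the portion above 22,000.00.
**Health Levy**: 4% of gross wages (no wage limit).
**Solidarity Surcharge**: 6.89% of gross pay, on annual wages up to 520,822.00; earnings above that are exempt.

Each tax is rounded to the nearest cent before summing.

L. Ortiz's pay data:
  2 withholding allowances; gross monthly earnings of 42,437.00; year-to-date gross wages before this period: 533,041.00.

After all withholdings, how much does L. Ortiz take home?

Provincial Income Tax: taxable = 42,437.00 − 2×220.00 = 41,997.00
  2,348.48 + 26.56% × (41,997.00 − 22,000.00) = 2,348.48 + 26.56% × 19,997.00 = 7,659.68
Health Levy: 4% × 42,437.00 = 1,697.48
Solidarity Surcharge: YTD 533,041.00 ≥ cap 520,822.00 → 0.00
Total withheld: 7,659.68 + 1,697.48 + 0.00 = 9,357.16
Net pay: 42,437.00 − 9,357.16 = 33,079.84

33,079.84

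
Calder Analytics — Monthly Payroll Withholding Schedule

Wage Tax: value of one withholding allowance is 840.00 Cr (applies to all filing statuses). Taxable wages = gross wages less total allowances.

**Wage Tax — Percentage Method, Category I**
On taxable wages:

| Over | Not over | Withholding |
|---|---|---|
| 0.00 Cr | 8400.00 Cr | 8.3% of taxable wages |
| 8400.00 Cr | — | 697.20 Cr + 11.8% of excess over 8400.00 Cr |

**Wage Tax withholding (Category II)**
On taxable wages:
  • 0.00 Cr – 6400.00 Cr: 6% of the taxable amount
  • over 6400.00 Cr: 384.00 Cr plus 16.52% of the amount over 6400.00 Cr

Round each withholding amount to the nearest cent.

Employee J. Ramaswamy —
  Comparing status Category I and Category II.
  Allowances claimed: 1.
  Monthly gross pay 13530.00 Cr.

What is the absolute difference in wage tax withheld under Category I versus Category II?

219.69 Cr

Wage Tax (Category I): taxable = 13530.00 Cr − 1×840.00 Cr = 12690.00 Cr
  697.20 Cr + 11.8% × (12690.00 Cr − 8400.00 Cr) = 697.20 Cr + 11.8% × 4290.00 Cr = 1203.42 Cr
Wage Tax (Category II): taxable = 13530.00 Cr − 1×840.00 Cr = 12690.00 Cr
  384.00 Cr + 16.52% × (12690.00 Cr − 6400.00 Cr) = 384.00 Cr + 16.52% × 6290.00 Cr = 1423.11 Cr
Difference: |1203.42 Cr − 1423.11 Cr| = 219.69 Cr (higher under Category II)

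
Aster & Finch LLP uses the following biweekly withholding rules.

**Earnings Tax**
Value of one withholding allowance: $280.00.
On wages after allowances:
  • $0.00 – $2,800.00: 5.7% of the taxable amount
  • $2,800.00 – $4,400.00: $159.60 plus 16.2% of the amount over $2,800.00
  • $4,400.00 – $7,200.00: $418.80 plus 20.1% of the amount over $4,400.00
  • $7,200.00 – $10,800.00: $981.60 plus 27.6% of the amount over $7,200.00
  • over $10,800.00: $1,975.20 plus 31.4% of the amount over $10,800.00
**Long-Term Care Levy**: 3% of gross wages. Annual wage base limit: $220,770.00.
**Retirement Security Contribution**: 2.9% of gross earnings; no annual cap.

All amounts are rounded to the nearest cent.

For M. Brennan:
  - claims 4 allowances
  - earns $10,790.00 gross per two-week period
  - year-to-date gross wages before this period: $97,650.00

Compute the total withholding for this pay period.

Earnings Tax: taxable = $10,790.00 − 4×$280.00 = $9,670.00
  $981.60 + 27.6% × ($9,670.00 − $7,200.00) = $981.60 + 27.6% × $2,470.00 = $1,663.32
Long-Term Care Levy: 3% × $10,790.00 = $323.70
Retirement Security Contribution: 2.9% × $10,790.00 = $312.91
Total: $1,663.32 + $323.70 + $312.91 = $2,299.93

$2,299.93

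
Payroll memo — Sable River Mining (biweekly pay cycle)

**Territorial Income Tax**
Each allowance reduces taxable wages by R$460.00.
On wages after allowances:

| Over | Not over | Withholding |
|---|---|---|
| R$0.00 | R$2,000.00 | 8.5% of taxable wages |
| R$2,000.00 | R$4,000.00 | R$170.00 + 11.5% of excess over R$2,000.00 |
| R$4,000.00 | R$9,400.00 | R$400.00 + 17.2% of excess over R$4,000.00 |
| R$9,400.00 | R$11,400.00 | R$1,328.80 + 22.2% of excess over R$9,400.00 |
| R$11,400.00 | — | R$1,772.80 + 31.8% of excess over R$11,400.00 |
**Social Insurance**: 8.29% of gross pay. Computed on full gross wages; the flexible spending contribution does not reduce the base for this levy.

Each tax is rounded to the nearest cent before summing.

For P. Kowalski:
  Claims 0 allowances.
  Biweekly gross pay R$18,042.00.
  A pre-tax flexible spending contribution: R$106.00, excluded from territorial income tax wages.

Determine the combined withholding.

R$5,346.93

Territorial Income Tax: taxable = R$18,042.00 − R$106.00 = R$17,936.00
  R$1,772.80 + 31.8% × (R$17,936.00 − R$11,400.00) = R$1,772.80 + 31.8% × R$6,536.00 = R$3,851.25
Social Insurance: 8.29% × R$18,042.00 = R$1,495.68
Total: R$3,851.25 + R$1,495.68 = R$5,346.93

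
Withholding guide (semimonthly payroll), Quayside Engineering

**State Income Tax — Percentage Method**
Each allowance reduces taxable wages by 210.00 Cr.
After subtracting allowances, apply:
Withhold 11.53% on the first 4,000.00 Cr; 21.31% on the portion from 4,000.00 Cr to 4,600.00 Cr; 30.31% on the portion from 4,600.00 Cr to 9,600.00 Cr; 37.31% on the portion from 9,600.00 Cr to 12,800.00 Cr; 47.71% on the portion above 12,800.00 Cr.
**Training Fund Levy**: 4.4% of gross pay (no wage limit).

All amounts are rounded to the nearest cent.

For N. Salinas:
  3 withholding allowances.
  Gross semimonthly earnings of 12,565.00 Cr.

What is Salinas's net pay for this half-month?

State Income Tax: taxable = 12,565.00 Cr − 3×210.00 Cr = 11,935.00 Cr
  2,104.56 Cr + 37.31% × (11,935.00 Cr − 9,600.00 Cr) = 2,104.56 Cr + 37.31% × 2,335.00 Cr = 2,975.75 Cr
Training Fund Levy: 4.4% × 12,565.00 Cr = 552.86 Cr
Total withheld: 2,975.75 Cr + 552.86 Cr = 3,528.61 Cr
Net pay: 12,565.00 Cr − 3,528.61 Cr = 9,036.39 Cr

9,036.39 Cr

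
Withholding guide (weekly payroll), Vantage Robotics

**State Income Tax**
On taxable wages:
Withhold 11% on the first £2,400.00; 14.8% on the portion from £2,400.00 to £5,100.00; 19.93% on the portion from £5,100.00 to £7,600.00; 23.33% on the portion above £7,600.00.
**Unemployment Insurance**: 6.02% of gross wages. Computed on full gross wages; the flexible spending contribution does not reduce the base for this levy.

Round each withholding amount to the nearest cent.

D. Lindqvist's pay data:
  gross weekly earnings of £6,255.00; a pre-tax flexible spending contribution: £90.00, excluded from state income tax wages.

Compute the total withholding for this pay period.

£1,252.40

State Income Tax: taxable = £6,255.00 − £90.00 = £6,165.00
  £663.60 + 19.93% × (£6,165.00 − £5,100.00) = £663.60 + 19.93% × £1,065.00 = £875.85
Unemployment Insurance: 6.02% × £6,255.00 = £376.55
Total: £875.85 + £376.55 = £1,252.40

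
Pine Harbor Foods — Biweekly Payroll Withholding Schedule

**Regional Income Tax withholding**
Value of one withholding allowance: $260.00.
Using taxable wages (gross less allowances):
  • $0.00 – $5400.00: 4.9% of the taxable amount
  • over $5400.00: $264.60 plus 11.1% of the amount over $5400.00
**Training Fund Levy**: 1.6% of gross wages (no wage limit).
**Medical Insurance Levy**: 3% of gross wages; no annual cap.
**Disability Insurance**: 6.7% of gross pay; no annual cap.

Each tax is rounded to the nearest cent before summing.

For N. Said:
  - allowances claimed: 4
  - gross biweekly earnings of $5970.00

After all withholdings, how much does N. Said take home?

$5053.82

Regional Income Tax: taxable = $5970.00 − 4×$260.00 = $4930.00
  4.9% × $4930.00 = $241.57
Training Fund Levy: 1.6% × $5970.00 = $95.52
Medical Insurance Levy: 3% × $5970.00 = $179.10
Disability Insurance: 6.7% × $5970.00 = $399.99
Total withheld: $241.57 + $95.52 + $179.10 + $399.99 = $916.18
Net pay: $5970.00 − $916.18 = $5053.82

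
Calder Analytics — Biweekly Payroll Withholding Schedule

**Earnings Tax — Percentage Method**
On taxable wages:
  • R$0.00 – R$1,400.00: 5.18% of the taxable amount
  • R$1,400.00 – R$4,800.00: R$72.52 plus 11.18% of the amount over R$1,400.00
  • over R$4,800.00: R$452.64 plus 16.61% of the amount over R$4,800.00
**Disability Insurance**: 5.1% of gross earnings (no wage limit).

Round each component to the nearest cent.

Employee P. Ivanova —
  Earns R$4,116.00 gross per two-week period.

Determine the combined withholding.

R$586.09

Earnings Tax: taxable = R$4,116.00
  R$72.52 + 11.18% × (R$4,116.00 − R$1,400.00) = R$72.52 + 11.18% × R$2,716.00 = R$376.17
Disability Insurance: 5.1% × R$4,116.00 = R$209.92
Total: R$376.17 + R$209.92 = R$586.09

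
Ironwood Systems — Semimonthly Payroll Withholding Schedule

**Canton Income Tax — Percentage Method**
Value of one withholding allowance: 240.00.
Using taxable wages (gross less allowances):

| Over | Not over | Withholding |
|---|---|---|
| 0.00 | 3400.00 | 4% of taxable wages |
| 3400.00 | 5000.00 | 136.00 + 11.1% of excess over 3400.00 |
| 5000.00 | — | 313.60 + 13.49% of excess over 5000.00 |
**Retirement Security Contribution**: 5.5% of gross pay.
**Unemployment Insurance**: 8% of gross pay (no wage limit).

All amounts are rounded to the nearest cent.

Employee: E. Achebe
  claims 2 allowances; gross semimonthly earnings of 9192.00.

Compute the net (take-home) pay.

7136.73

Canton Income Tax: taxable = 9192.00 − 2×240.00 = 8712.00
  313.60 + 13.49% × (8712.00 − 5000.00) = 313.60 + 13.49% × 3712.00 = 814.35
Retirement Security Contribution: 5.5% × 9192.00 = 505.56
Unemployment Insurance: 8% × 9192.00 = 735.36
Total withheld: 814.35 + 505.56 + 735.36 = 2055.27
Net pay: 9192.00 − 2055.27 = 7136.73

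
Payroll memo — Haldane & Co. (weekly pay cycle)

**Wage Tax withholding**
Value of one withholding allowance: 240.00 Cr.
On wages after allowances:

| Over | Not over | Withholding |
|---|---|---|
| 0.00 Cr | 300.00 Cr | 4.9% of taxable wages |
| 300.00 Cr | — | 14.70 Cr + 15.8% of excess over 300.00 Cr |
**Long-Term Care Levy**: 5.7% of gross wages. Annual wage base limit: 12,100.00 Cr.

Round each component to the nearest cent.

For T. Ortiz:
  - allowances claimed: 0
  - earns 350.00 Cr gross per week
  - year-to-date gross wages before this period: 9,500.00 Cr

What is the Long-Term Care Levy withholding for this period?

Long-Term Care Levy: 5.7% × 350.00 Cr = 19.95 Cr

19.95 Cr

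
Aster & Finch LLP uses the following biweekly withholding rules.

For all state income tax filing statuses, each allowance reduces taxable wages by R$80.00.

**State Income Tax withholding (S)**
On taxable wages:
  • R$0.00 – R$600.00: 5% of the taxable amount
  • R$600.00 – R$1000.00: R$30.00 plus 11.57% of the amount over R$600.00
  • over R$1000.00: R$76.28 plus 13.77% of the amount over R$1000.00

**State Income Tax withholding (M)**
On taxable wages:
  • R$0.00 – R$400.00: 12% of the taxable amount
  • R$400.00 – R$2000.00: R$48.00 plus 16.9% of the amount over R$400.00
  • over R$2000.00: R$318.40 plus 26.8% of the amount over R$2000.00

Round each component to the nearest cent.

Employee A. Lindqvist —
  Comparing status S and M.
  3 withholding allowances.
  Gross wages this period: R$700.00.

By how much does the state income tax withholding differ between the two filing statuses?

State Income Tax (S): taxable = R$700.00 − 3×R$80.00 = R$460.00
  5% × R$460.00 = R$23.00
State Income Tax (M): taxable = R$700.00 − 3×R$80.00 = R$460.00
  R$48.00 + 16.9% × (R$460.00 − R$400.00) = R$48.00 + 16.9% × R$60.00 = R$58.14
Difference: |R$23.00 − R$58.14| = R$35.14 (higher under M)

R$35.14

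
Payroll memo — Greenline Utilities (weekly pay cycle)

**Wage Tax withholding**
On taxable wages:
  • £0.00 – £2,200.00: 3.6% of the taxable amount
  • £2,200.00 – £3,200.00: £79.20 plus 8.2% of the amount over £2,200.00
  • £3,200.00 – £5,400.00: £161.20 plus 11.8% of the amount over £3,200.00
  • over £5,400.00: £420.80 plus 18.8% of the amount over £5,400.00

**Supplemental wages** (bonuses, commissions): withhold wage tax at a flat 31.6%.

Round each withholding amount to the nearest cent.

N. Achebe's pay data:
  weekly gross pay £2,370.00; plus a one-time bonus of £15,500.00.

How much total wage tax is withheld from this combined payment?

Wage Tax: taxable = £2,370.00
  £79.20 + 8.2% × (£2,370.00 − £2,200.00) = £79.20 + 8.2% × £170.00 = £93.14
Supplemental (31.6% flat on bonus): 31.6% × £15,500.00 = £4,898.00
Total wage tax: £93.14 + £4,898.00 = £4,991.14

£4,991.14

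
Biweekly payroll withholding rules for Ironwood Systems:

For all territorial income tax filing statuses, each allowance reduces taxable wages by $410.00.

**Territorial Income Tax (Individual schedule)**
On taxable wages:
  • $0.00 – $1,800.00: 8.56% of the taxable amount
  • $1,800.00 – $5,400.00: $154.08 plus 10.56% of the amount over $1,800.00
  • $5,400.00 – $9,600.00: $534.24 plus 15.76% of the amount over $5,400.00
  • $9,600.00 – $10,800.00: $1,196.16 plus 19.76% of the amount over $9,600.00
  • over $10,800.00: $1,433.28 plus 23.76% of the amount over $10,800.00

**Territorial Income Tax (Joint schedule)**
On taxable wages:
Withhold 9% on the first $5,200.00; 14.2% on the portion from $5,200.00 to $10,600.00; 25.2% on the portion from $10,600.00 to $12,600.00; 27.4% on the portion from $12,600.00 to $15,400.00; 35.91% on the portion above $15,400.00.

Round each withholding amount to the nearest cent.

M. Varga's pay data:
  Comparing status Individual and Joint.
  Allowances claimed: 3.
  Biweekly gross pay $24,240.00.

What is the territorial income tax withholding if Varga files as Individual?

Territorial Income Tax (Individual): taxable = $24,240.00 − 3×$410.00 = $23,010.00
  $1,433.28 + 23.76% × ($23,010.00 − $10,800.00) = $1,433.28 + 23.76% × $12,210.00 = $4,334.38

$4,334.38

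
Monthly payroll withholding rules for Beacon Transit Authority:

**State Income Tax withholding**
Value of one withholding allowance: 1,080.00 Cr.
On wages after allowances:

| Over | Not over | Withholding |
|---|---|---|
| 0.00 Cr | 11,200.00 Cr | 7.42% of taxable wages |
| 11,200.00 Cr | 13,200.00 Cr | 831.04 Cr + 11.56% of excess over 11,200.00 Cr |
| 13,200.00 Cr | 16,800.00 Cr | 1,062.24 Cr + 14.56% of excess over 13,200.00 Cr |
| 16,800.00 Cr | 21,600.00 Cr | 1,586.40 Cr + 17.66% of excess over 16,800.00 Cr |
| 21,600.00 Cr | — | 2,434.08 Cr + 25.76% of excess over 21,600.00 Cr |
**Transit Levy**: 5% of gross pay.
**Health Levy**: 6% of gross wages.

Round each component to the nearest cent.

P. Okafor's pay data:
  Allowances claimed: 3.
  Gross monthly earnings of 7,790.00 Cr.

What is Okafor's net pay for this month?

6,595.49 Cr

State Income Tax: taxable = 7,790.00 Cr − 3×1,080.00 Cr = 4,550.00 Cr
  7.42% × 4,550.00 Cr = 337.61 Cr
Transit Levy: 5% × 7,790.00 Cr = 389.50 Cr
Health Levy: 6% × 7,790.00 Cr = 467.40 Cr
Total withheld: 337.61 Cr + 389.50 Cr + 467.40 Cr = 1,194.51 Cr
Net pay: 7,790.00 Cr − 1,194.51 Cr = 6,595.49 Cr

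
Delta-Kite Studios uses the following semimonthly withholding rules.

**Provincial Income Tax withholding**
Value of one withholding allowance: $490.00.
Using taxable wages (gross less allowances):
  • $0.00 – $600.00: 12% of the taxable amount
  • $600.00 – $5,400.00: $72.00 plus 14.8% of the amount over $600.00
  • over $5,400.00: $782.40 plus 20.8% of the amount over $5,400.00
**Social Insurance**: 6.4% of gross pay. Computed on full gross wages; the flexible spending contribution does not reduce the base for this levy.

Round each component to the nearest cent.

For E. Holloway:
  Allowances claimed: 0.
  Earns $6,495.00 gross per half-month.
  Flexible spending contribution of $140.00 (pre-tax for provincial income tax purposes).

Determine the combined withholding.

Provincial Income Tax: taxable = $6,495.00 − $140.00 = $6,355.00
  $782.40 + 20.8% × ($6,355.00 − $5,400.00) = $782.40 + 20.8% × $955.00 = $981.04
Social Insurance: 6.4% × $6,495.00 = $415.68
Total: $981.04 + $415.68 = $1,396.72

$1,396.72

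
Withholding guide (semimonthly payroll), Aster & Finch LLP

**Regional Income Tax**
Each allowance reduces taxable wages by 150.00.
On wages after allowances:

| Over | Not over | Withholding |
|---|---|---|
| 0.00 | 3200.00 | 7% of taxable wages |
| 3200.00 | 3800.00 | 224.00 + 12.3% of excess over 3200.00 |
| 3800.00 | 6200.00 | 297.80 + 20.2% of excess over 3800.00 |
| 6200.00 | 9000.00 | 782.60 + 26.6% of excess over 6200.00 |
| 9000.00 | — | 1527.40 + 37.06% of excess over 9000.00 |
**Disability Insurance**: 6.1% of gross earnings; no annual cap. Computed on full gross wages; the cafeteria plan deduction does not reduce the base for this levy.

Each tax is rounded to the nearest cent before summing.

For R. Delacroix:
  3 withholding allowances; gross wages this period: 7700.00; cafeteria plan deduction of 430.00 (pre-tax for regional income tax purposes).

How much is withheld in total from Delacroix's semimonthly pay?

Regional Income Tax: taxable = 7700.00 − 430.00 − 3×150.00 = 6820.00
  782.60 + 26.6% × (6820.00 − 6200.00) = 782.60 + 26.6% × 620.00 = 947.52
Disability Insurance: 6.1% × 7700.00 = 469.70
Total: 947.52 + 469.70 = 1417.22

1417.22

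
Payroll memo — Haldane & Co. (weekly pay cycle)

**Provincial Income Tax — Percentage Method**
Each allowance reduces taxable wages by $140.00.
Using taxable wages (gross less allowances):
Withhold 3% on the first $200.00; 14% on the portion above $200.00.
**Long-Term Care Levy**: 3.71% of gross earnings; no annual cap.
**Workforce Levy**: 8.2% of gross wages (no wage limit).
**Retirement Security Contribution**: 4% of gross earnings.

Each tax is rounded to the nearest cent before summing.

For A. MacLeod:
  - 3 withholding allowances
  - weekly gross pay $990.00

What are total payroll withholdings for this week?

Provincial Income Tax: taxable = $990.00 − 3×$140.00 = $570.00
  $6.00 + 14% × ($570.00 − $200.00) = $6.00 + 14% × $370.00 = $57.80
Long-Term Care Levy: 3.71% × $990.00 = $36.73
Workforce Levy: 8.2% × $990.00 = $81.18
Retirement Security Contribution: 4% × $990.00 = $39.60
Total: $57.80 + $36.73 + $81.18 + $39.60 = $215.31

$215.31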